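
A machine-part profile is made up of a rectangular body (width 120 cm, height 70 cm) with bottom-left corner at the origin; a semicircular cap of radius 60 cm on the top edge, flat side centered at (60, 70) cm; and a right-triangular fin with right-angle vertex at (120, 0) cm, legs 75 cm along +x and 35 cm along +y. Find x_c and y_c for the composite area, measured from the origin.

Part | A | x̄ᵢ | ȳᵢ | A·x̄ᵢ | A·ȳᵢ
rectangular body | 8400.00 | 60.00 | 35.00 | 504000.00 | 294000.00
semicircular top | 5654.87 | 60.00 | 95.46 | 339292.01 | 539840.67
triangular fin | 1312.50 | 145.00 | 11.67 | 190312.50 | 15312.50
Σ | 15367.37 |  |  | 1033604.51 | 849153.17
x_c = 1033604.51 / 15367.37 = 67.26 cm
y_c = 849153.17 / 15367.37 = 55.26 cm

x_c = 67.26 cm, y_c = 55.26 cm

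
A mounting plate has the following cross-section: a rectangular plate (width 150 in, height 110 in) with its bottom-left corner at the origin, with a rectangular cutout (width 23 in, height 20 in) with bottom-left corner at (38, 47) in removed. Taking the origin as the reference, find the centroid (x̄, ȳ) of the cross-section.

x̄ = 75.73 in, ȳ = 54.94 in

plate: A = 150 × 110 = 16500.00, centroid at (75.00, 55.00).
hole: A = −(23 × 20) = -460.00, centroid at (49.50, 57.00).
ΣA = 16040.00 in², ΣAx̄ = 1214730.00 in³, ΣAȳ = 881280.00 in³.
x̄ = 1214730.00/16040.00 = 75.73 in; ȳ = 881280.00/16040.00 = 54.94 in.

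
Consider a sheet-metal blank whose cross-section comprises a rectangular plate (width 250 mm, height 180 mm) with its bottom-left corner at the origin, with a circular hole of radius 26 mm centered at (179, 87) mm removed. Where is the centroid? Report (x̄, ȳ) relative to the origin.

x̄ = 122.33 mm, ȳ = 90.15 mm

plate: A = 250 × 180 = 45000.00, centroid at (125.00, 90.00).
hole: A = −π·26² = -2123.72, centroid at (179.00, 87.00).
ΣA = 42876.28 mm²
ΣAx̄ = (45000.00)(125.00) + (-2123.72)(179.00) = 5244854.72 mm³
ΣAȳ = (45000.00)(90.00) + (-2123.72)(87.00) = 3865236.65 mm³
x̄ = 5244854.72 / 42876.28 = 122.33 mm
ȳ = 3865236.65 / 42876.28 = 90.15 mm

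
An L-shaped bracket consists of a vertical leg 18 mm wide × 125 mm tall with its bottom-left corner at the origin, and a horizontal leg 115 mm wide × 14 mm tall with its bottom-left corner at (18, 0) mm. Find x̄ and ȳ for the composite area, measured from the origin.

x̄ = 36.74 mm, ȳ = 39.35 mm

vertical leg: A = 18 × 125 = 2250.00, centroid at (9.00, 62.50).
horizontal leg: A = 115 × 14 = 1610.00, centroid at (75.50, 7.00).
ΣA = 3860.00 mm²
ΣAx̄ = (2250.00)(9.00) + (1610.00)(75.50) = 141805.00 mm³
ΣAȳ = (2250.00)(62.50) + (1610.00)(7.00) = 151895.00 mm³
x̄ = 141805.00 / 3860.00 = 36.74 mm
ȳ = 151895.00 / 3860.00 = 39.35 mm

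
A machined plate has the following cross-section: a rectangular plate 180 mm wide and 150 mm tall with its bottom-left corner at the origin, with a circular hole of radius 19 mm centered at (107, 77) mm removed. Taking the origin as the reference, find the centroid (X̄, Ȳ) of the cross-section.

X̄ = 89.25 mm, Ȳ = 74.91 mm

Part | A | x̄ᵢ | ȳᵢ | A·x̄ᵢ | A·ȳᵢ
plate | 27000.00 | 90.00 | 75.00 | 2430000.00 | 2025000.00
hole | -1134.11 | 107.00 | 77.00 | -121350.30 | -87326.85
Σ | 25865.89 |  |  | 2308649.70 | 1937673.15
X̄ = 2308649.70 / 25865.89 = 89.25 mm
Ȳ = 1937673.15 / 25865.89 = 74.91 mm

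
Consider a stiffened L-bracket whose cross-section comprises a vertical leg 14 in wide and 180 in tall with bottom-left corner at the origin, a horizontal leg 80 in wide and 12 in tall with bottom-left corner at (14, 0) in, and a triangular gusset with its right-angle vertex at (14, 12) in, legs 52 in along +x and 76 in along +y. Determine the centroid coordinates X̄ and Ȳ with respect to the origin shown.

X̄ = 24.08 in, Ȳ = 56.15 in

vertical leg: A = 14 × 180 = 2520.00, centroid at (7.00, 90.00).
horizontal leg: A = 80 × 12 = 960.00, centroid at (54.00, 6.00).
gusset: A = ½·52·76 = 1976.00, centroid at (31.33, 37.33).
ΣA = 5456.00 in²
ΣAX̄ = (2520.00)(7.00) + (960.00)(54.00) + (1976.00)(31.33) = 131394.67 in³
ΣAȲ = (2520.00)(90.00) + (960.00)(6.00) + (1976.00)(37.33) = 306330.67 in³
X̄ = 131394.67 / 5456.00 = 24.08 in
Ȳ = 306330.67 / 5456.00 = 56.15 in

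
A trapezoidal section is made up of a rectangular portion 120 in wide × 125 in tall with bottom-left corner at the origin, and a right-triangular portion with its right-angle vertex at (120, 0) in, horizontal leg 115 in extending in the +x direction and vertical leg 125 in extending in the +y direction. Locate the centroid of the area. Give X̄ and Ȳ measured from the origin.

X̄ = 91.85 in, Ȳ = 55.75 in

rectangular portion: A = 120 × 125 = 15000.00, centroid at (60.00, 62.50).
triangular portion: A = ½·115·125 = 7187.50, centroid at (158.33, 41.67).
ΣA = 22187.50 in²
ΣAX̄ = (15000.00)(60.00) + (7187.50)(158.33) = 2038020.83 in³
ΣAȲ = (15000.00)(62.50) + (7187.50)(41.67) = 1236979.17 in³
X̄ = 2038020.83 / 22187.50 = 91.85 in
Ȳ = 1236979.17 / 22187.50 = 55.75 in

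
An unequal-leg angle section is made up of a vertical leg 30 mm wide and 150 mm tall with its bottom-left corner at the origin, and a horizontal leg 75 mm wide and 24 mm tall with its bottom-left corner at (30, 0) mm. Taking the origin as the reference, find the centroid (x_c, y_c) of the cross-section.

Part | A | x̄ᵢ | ȳᵢ | A·x̄ᵢ | A·ȳᵢ
vertical leg | 4500.00 | 15.00 | 75.00 | 67500.00 | 337500.00
horizontal leg | 1800.00 | 67.50 | 12.00 | 121500.00 | 21600.00
Σ | 6300.00 |  |  | 189000.00 | 359100.00
x_c = 189000.00 / 6300.00 = 30.00 mm
y_c = 359100.00 / 6300.00 = 57.00 mm

x_c = 30.00 mm, y_c = 57.00 mm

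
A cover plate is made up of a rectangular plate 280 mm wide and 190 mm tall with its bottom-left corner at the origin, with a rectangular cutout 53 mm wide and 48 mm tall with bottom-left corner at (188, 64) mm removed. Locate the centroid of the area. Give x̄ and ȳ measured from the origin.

Part | A | x̄ᵢ | ȳᵢ | A·x̄ᵢ | A·ȳᵢ
plate | 53200.00 | 140.00 | 95.00 | 7448000.00 | 5054000.00
hole | -2544.00 | 214.50 | 88.00 | -545688.00 | -223872.00
Σ | 50656.00 |  |  | 6902312.00 | 4830128.00
x̄ = 6902312.00 / 50656.00 = 136.26 mm
ȳ = 4830128.00 / 50656.00 = 95.35 mm

x̄ = 136.26 mm, ȳ = 95.35 mm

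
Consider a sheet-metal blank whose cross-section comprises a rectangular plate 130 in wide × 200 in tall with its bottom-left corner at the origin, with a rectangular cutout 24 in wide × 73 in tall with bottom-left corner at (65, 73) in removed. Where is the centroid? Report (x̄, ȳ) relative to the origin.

x̄ = 64.13 in, ȳ = 99.31 in

plate: A = 130 × 200 = 26000.00, centroid at (65.00, 100.00).
hole: A = −(24 × 73) = -1752.00, centroid at (77.00, 109.50).
ΣA = 24248.00 in², ΣAx̄ = 1555096.00 in³, ΣAȳ = 2408156.00 in³.
x̄ = 1555096.00/24248.00 = 64.13 in; ȳ = 2408156.00/24248.00 = 99.31 in.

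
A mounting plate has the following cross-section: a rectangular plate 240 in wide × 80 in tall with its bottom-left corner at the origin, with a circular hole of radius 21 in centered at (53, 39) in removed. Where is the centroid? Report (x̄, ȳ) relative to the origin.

Part | A | x̄ᵢ | ȳᵢ | A·x̄ᵢ | A·ȳᵢ
plate | 19200.00 | 120.00 | 40.00 | 2304000.00 | 768000.00
hole | -1385.44 | 53.00 | 39.00 | -73428.45 | -54032.25
Σ | 17814.56 |  |  | 2230571.55 | 713967.75
x̄ = 2230571.55 / 17814.56 = 125.21 in
ȳ = 713967.75 / 17814.56 = 40.08 in

x̄ = 125.21 in, ȳ = 40.08 in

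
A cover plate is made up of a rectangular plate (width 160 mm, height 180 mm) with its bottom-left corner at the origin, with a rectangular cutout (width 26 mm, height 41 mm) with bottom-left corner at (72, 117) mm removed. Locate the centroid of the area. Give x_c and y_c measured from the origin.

x_c = 79.81 mm, y_c = 88.17 mm

plate: A = 160 × 180 = 28800.00, centroid at (80.00, 90.00).
hole: A = −(26 × 41) = -1066.00, centroid at (85.00, 137.50).
ΣA = 27734.00 mm²
ΣAx_c = (28800.00)(80.00) + (-1066.00)(85.00) = 2213390.00 mm³
ΣAy_c = (28800.00)(90.00) + (-1066.00)(137.50) = 2445425.00 mm³
x_c = 2213390.00 / 27734.00 = 79.81 mm
y_c = 2445425.00 / 27734.00 = 88.17 mm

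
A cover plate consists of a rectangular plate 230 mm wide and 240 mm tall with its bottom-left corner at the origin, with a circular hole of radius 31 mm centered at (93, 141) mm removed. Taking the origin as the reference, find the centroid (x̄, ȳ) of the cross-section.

x̄ = 116.27 mm, ȳ = 118.78 mm

plate: A = 230 × 240 = 55200.00, centroid at (115.00, 120.00).
hole: A = −π·31² = -3019.07, centroid at (93.00, 141.00).
ΣA = 52180.93 mm²
ΣAx̄ = (55200.00)(115.00) + (-3019.07)(93.00) = 6067226.44 mm³
ΣAȳ = (55200.00)(120.00) + (-3019.07)(141.00) = 6198311.05 mm³
x̄ = 6067226.44 / 52180.93 = 116.27 mm
ȳ = 6198311.05 / 52180.93 = 118.78 mm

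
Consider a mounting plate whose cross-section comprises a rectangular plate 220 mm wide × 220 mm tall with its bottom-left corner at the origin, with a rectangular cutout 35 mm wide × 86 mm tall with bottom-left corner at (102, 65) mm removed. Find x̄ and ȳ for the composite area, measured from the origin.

plate: A = 220 × 220 = 48400.00, centroid at (110.00, 110.00).
hole: A = −(35 × 86) = -3010.00, centroid at (119.50, 108.00).
ΣA = 45390.00 mm², ΣAx̄ = 4964305.00 mm³, ΣAȳ = 4998920.00 mm³.
x̄ = 4964305.00/45390.00 = 109.37 mm; ȳ = 4998920.00/45390.00 = 110.13 mm.

x̄ = 109.37 mm, ȳ = 110.13 mm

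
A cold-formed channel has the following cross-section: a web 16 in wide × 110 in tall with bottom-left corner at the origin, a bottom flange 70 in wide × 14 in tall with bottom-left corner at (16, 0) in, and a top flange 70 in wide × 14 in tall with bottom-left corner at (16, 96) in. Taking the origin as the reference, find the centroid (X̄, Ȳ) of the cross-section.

web: A = 16 × 110 = 1760.00, centroid at (8.00, 55.00).
bottom flange: A = 70 × 14 = 980.00, centroid at (51.00, 7.00).
top flange: A = 70 × 14 = 980.00, centroid at (51.00, 103.00).
ΣA = 3720.00 in²
ΣAX̄ = (1760.00)(8.00) + (980.00)(51.00) + (980.00)(51.00) = 114040.00 in³
ΣAȲ = (1760.00)(55.00) + (980.00)(7.00) + (980.00)(103.00) = 204600.00 in³
X̄ = 114040.00 / 3720.00 = 30.66 in
Ȳ = 204600.00 / 3720.00 = 55.00 in

X̄ = 30.66 in, Ȳ = 55.00 in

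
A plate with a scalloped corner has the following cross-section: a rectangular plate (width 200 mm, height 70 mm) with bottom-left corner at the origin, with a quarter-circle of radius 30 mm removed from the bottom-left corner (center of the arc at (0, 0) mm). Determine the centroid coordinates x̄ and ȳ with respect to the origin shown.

Part | A | x̄ᵢ | ȳᵢ | A·x̄ᵢ | A·ȳᵢ
plate | 14000.00 | 100.00 | 35.00 | 1400000.00 | 490000.00
removed quarter-circle | -706.86 | 12.73 | 12.73 | -9000.00 | -9000.00
Σ | 13293.14 |  |  | 1391000.00 | 481000.00
x̄ = 1391000.00 / 13293.14 = 104.64 mm
ȳ = 481000.00 / 13293.14 = 36.18 mm

x̄ = 104.64 mm, ȳ = 36.18 mm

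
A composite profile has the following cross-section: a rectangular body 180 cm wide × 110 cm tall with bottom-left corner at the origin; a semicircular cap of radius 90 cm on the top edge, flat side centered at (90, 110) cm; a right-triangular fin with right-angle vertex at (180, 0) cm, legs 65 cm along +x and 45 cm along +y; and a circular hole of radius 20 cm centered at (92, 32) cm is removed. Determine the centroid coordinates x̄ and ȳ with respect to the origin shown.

x̄ = 94.91 cm, ȳ = 90.33 cm

Part | A | x̄ᵢ | ȳᵢ | A·x̄ᵢ | A·ȳᵢ
rectangular body | 19800.00 | 90.00 | 55.00 | 1782000.00 | 1089000.00
semicircular top | 12723.45 | 90.00 | 148.20 | 1145110.52 | 1885579.53
triangular fin | 1462.50 | 201.67 | 15.00 | 294937.50 | 21937.50
hole | -1256.64 | 92.00 | 32.00 | -115610.61 | -40212.39
Σ | 32729.31 |  |  | 3106437.41 | 2956304.64
x̄ = 3106437.41 / 32729.31 = 94.91 cm
ȳ = 2956304.64 / 32729.31 = 90.33 cm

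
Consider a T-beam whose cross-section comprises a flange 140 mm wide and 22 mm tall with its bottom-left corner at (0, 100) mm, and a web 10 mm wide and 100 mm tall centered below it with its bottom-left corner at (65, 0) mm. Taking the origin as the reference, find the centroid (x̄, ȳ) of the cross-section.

x̄ = 70.00 mm, ȳ = 96.05 mm

web: A = 10 × 100 = 1000.00, centroid at (70.00, 50.00).
flange: A = 140 × 22 = 3080.00, centroid at (70.00, 111.00).
ΣA = 4080.00 mm²
ΣAx̄ = (1000.00)(70.00) + (3080.00)(70.00) = 285600.00 mm³
ΣAȳ = (1000.00)(50.00) + (3080.00)(111.00) = 391880.00 mm³
x̄ = 285600.00 / 4080.00 = 70.00 mm
ȳ = 391880.00 / 4080.00 = 96.05 mm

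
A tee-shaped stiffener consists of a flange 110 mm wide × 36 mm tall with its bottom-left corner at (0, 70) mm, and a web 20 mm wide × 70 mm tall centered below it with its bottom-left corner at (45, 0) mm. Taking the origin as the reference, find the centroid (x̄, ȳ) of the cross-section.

Part | A | x̄ᵢ | ȳᵢ | A·x̄ᵢ | A·ȳᵢ
web | 1400.00 | 55.00 | 35.00 | 77000.00 | 49000.00
flange | 3960.00 | 55.00 | 88.00 | 217800.00 | 348480.00
Σ | 5360.00 |  |  | 294800.00 | 397480.00
x̄ = 294800.00 / 5360.00 = 55.00 mm
ȳ = 397480.00 / 5360.00 = 74.16 mm

x̄ = 55.00 mm, ȳ = 74.16 mm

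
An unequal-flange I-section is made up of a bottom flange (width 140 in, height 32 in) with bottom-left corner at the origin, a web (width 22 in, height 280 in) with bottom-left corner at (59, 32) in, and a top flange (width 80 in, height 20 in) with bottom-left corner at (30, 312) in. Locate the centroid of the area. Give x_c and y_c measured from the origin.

x_c = 70.00 in, y_c = 134.51 in

bottom flange: A = 140 × 32 = 4480.00, centroid at (70.00, 16.00).
web: A = 22 × 280 = 6160.00, centroid at (70.00, 172.00).
top flange: A = 80 × 20 = 1600.00, centroid at (70.00, 322.00).
ΣA = 12240.00 in², ΣAx_c = 856800.00 in³, ΣAy_c = 1646400.00 in³.
x_c = 856800.00/12240.00 = 70.00 in; y_c = 1646400.00/12240.00 = 134.51 in.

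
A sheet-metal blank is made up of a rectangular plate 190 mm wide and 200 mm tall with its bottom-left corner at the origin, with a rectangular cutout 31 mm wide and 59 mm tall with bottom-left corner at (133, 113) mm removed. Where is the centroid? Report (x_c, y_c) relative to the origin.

plate: A = 190 × 200 = 38000.00, centroid at (95.00, 100.00).
hole: A = −(31 × 59) = -1829.00, centroid at (148.50, 142.50).
ΣA = 36171.00 mm², ΣAx_c = 3338393.50 mm³, ΣAy_c = 3539367.50 mm³.
x_c = 3338393.50/36171.00 = 92.29 mm; y_c = 3539367.50/36171.00 = 97.85 mm.

x_c = 92.29 mm, y_c = 97.85 mm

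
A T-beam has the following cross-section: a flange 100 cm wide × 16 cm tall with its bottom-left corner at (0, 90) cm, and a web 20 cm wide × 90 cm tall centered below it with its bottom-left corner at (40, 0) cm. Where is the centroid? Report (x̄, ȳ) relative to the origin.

web: A = 20 × 90 = 1800.00, centroid at (50.00, 45.00).
flange: A = 100 × 16 = 1600.00, centroid at (50.00, 98.00).
ΣA = 3400.00 cm²
ΣAx̄ = (1800.00)(50.00) + (1600.00)(50.00) = 170000.00 cm³
ΣAȳ = (1800.00)(45.00) + (1600.00)(98.00) = 237800.00 cm³
x̄ = 170000.00 / 3400.00 = 50.00 cm
ȳ = 237800.00 / 3400.00 = 69.94 cm

x̄ = 50.00 cm, ȳ = 69.94 cm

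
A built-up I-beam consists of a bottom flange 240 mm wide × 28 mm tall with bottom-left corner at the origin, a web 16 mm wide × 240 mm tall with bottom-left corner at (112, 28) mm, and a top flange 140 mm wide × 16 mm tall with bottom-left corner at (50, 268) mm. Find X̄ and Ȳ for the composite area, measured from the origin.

Part | A | x̄ᵢ | ȳᵢ | A·x̄ᵢ | A·ȳᵢ
bottom flange | 6720.00 | 120.00 | 14.00 | 806400.00 | 94080.00
web | 3840.00 | 120.00 | 148.00 | 460800.00 | 568320.00
top flange | 2240.00 | 120.00 | 276.00 | 268800.00 | 618240.00
Σ | 12800.00 |  |  | 1536000.00 | 1280640.00
X̄ = 1536000.00 / 12800.00 = 120.00 mm
Ȳ = 1280640.00 / 12800.00 = 100.05 mm

X̄ = 120.00 mm, Ȳ = 100.05 mm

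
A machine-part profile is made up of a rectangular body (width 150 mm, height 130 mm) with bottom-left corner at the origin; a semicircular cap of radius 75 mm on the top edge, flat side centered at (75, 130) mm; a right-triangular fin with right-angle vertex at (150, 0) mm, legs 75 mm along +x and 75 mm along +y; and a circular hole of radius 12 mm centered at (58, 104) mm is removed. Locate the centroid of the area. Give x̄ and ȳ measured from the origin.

x̄ = 84.41 mm, ȳ = 88.63 mm

rectangular body: A = 150 × 130 = 19500.00, centroid at (75.00, 65.00).
semicircular top: A = ½π·75² = 8835.73, centroid at (75.00, 161.83).
triangular fin: A = ½·75·75 = 2812.50, centroid at (175.00, 25.00).
hole: A = −π·12² = -452.39, centroid at (58.00, 104.00).
ΣA = 30695.84 mm², ΣAx̄ = 2591128.62 mm³, ΣAȳ = 2720658.82 mm³.
x̄ = 2591128.62/30695.84 = 84.41 mm; ȳ = 2720658.82/30695.84 = 88.63 mm.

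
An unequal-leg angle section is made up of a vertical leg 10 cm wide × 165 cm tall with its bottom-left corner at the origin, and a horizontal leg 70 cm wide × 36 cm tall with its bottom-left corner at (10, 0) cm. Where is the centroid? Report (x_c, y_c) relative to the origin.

x_c = 29.17 cm, y_c = 43.52 cm

vertical leg: A = 10 × 165 = 1650.00, centroid at (5.00, 82.50).
horizontal leg: A = 70 × 36 = 2520.00, centroid at (45.00, 18.00).
ΣA = 4170.00 cm²
ΣAx_c = (1650.00)(5.00) + (2520.00)(45.00) = 121650.00 cm³
ΣAy_c = (1650.00)(82.50) + (2520.00)(18.00) = 181485.00 cm³
x_c = 121650.00 / 4170.00 = 29.17 cm
y_c = 181485.00 / 4170.00 = 43.52 cm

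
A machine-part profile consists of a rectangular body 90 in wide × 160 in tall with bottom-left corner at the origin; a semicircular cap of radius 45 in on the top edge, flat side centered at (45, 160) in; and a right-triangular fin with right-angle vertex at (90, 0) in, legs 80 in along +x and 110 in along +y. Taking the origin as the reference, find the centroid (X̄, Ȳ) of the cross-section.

X̄ = 59.35 in, Ȳ = 85.67 in

Part | A | x̄ᵢ | ȳᵢ | A·x̄ᵢ | A·ȳᵢ
rectangular body | 14400.00 | 45.00 | 80.00 | 648000.00 | 1152000.00
semicircular top | 3180.86 | 45.00 | 179.10 | 143138.82 | 569688.01
triangular fin | 4400.00 | 116.67 | 36.67 | 513333.33 | 161333.33
Σ | 21980.86 |  |  | 1304472.15 | 1883021.34
X̄ = 1304472.15 / 21980.86 = 59.35 in
Ȳ = 1883021.34 / 21980.86 = 85.67 in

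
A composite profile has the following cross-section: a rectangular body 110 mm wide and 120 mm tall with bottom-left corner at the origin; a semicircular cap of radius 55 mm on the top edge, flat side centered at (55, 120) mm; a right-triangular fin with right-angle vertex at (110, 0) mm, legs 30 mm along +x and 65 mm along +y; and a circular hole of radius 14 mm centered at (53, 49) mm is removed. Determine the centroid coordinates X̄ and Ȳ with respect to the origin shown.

rectangular body: A = 110 × 120 = 13200.00, centroid at (55.00, 60.00).
semicircular top: A = ½π·55² = 4751.66, centroid at (55.00, 143.34).
triangular fin: A = ½·30·65 = 975.00, centroid at (120.00, 21.67).
hole: A = −π·14² = -615.75, centroid at (53.00, 49.00).
ΣA = 18310.91 mm², ΣAX̄ = 1071706.37 mm³, ΣAȲ = 1464068.88 mm³.
X̄ = 1071706.37/18310.91 = 58.53 mm; Ȳ = 1464068.88/18310.91 = 79.96 mm.

X̄ = 58.53 mm, Ȳ = 79.96 mm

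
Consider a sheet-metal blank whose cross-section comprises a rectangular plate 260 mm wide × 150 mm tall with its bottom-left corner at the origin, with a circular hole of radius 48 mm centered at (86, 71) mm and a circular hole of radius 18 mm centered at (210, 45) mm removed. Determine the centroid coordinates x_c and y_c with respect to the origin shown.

plate: A = 260 × 150 = 39000.00, centroid at (130.00, 75.00).
hole 1: A = −π·48² = -7238.23, centroid at (86.00, 71.00).
hole 2: A = −π·18² = -1017.88, centroid at (210.00, 45.00).
ΣA = 30743.89 mm², ΣAx_c = 4233758.30 mm³, ΣAy_c = 2365281.29 mm³.
x_c = 4233758.30/30743.89 = 137.71 mm; y_c = 2365281.29/30743.89 = 76.93 mm.

x_c = 137.71 mm, y_c = 76.93 mm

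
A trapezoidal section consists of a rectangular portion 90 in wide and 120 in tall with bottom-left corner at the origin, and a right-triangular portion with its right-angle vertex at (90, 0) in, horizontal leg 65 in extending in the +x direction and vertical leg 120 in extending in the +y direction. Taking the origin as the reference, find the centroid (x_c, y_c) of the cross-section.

x_c = 62.69 in, y_c = 54.69 in

rectangular portion: A = 90 × 120 = 10800.00, centroid at (45.00, 60.00).
triangular portion: A = ½·65·120 = 3900.00, centroid at (111.67, 40.00).
ΣA = 14700.00 in²
ΣAx_c = (10800.00)(45.00) + (3900.00)(111.67) = 921500.00 in³
ΣAy_c = (10800.00)(60.00) + (3900.00)(40.00) = 804000.00 in³
x_c = 921500.00 / 14700.00 = 62.69 in
y_c = 804000.00 / 14700.00 = 54.69 in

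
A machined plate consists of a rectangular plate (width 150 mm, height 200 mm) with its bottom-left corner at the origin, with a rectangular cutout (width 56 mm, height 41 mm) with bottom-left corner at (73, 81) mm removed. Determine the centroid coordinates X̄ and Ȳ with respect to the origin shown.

X̄ = 72.85 mm, Ȳ = 99.88 mm

plate: A = 150 × 200 = 30000.00, centroid at (75.00, 100.00).
hole: A = −(56 × 41) = -2296.00, centroid at (101.00, 101.50).
ΣA = 27704.00 mm²
ΣAX̄ = (30000.00)(75.00) + (-2296.00)(101.00) = 2018104.00 mm³
ΣAȲ = (30000.00)(100.00) + (-2296.00)(101.50) = 2766956.00 mm³
X̄ = 2018104.00 / 27704.00 = 72.85 mm
Ȳ = 2766956.00 / 27704.00 = 99.88 mm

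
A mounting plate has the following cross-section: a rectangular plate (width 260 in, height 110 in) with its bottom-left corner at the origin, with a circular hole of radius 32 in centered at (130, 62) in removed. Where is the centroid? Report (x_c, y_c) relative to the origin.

plate: A = 260 × 110 = 28600.00, centroid at (130.00, 55.00).
hole: A = −π·32² = -3216.99, centroid at (130.00, 62.00).
ΣA = 25383.01 in²
ΣAx_c = (28600.00)(130.00) + (-3216.99)(130.00) = 3299791.19 in³
ΣAy_c = (28600.00)(55.00) + (-3216.99)(62.00) = 1373546.57 in³
x_c = 3299791.19 / 25383.01 = 130.00 in
y_c = 1373546.57 / 25383.01 = 54.11 in

x_c = 130.00 in, y_c = 54.11 in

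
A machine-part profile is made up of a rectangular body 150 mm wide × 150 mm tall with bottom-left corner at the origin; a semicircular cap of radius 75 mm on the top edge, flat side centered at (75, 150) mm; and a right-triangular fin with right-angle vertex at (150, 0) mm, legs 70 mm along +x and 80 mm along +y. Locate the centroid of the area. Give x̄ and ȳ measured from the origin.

rectangular body: A = 150 × 150 = 22500.00, centroid at (75.00, 75.00).
semicircular top: A = ½π·75² = 8835.73, centroid at (75.00, 181.83).
triangular fin: A = ½·70·80 = 2800.00, centroid at (173.33, 26.67).
ΣA = 34135.73 mm²
ΣAx̄ = (22500.00)(75.00) + (8835.73)(75.00) + (2800.00)(173.33) = 2835513.03 mm³
ΣAȳ = (22500.00)(75.00) + (8835.73)(181.83) + (2800.00)(26.67) = 3368776.07 mm³
x̄ = 2835513.03 / 34135.73 = 83.07 mm
ȳ = 3368776.07 / 34135.73 = 98.69 mm

x̄ = 83.07 mm, ȳ = 98.69 mm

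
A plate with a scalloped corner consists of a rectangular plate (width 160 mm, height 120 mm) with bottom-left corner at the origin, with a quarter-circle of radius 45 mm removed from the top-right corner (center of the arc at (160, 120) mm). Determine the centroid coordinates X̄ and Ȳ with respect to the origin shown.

plate: A = 160 × 120 = 19200.00, centroid at (80.00, 60.00).
removed quarter-circle: A = −¼π·45² = -1590.43, centroid at (140.90, 100.90).
ΣA = 17609.57 mm², ΣAX̄ = 1311906.00 mm³, ΣAȲ = 991523.25 mm³.
X̄ = 1311906.00/17609.57 = 74.50 mm; Ȳ = 991523.25/17609.57 = 56.31 mm.

X̄ = 74.50 mm, Ȳ = 56.31 mm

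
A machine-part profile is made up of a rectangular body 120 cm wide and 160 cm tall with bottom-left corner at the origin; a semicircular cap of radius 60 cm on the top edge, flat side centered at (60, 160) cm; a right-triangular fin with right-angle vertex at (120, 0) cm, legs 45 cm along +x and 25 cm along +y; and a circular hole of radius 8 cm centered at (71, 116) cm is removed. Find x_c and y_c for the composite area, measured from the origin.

x_c = 61.59 cm, y_c = 101.77 cm

Part | A | x̄ᵢ | ȳᵢ | A·x̄ᵢ | A·ȳᵢ
rectangular body | 19200.00 | 60.00 | 80.00 | 1152000.00 | 1536000.00
semicircular top | 5654.87 | 60.00 | 185.46 | 339292.01 | 1048778.68
triangular fin | 562.50 | 135.00 | 8.33 | 75937.50 | 4687.50
hole | -201.06 | 71.00 | 116.00 | -14275.40 | -23323.18
Σ | 25216.30 |  |  | 1552954.11 | 2566143.00
x_c = 1552954.11 / 25216.30 = 61.59 cm
y_c = 2566143.00 / 25216.30 = 101.77 cm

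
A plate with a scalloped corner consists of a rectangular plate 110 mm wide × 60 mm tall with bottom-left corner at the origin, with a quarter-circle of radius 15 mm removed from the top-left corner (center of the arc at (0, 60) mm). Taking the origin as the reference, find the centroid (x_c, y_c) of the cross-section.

x_c = 56.34 mm, y_c = 29.35 mm

Part | A | x̄ᵢ | ȳᵢ | A·x̄ᵢ | A·ȳᵢ
plate | 6600.00 | 55.00 | 30.00 | 363000.00 | 198000.00
removed quarter-circle | -176.71 | 6.37 | 53.63 | -1125.00 | -9477.88
Σ | 6423.29 |  |  | 361875.00 | 188522.12
x_c = 361875.00 / 6423.29 = 56.34 mm
y_c = 188522.12 / 6423.29 = 29.35 mm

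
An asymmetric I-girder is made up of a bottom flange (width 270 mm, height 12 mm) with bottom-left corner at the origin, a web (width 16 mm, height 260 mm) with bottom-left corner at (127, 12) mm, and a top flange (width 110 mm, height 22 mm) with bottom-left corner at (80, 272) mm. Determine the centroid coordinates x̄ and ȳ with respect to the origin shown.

x̄ = 135.00 mm, ȳ = 131.88 mm

bottom flange: A = 270 × 12 = 3240.00, centroid at (135.00, 6.00).
web: A = 16 × 260 = 4160.00, centroid at (135.00, 142.00).
top flange: A = 110 × 22 = 2420.00, centroid at (135.00, 283.00).
ΣA = 9820.00 mm², ΣAx̄ = 1325700.00 mm³, ΣAȳ = 1295020.00 mm³.
x̄ = 1325700.00/9820.00 = 135.00 mm; ȳ = 1295020.00/9820.00 = 131.88 mm.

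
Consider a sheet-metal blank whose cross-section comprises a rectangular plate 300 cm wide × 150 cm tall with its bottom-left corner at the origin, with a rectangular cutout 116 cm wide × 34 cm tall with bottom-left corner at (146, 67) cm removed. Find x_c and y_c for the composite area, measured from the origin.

Part | A | x̄ᵢ | ȳᵢ | A·x̄ᵢ | A·ȳᵢ
plate | 45000.00 | 150.00 | 75.00 | 6750000.00 | 3375000.00
hole | -3944.00 | 204.00 | 84.00 | -804576.00 | -331296.00
Σ | 41056.00 |  |  | 5945424.00 | 3043704.00
x_c = 5945424.00 / 41056.00 = 144.81 cm
y_c = 3043704.00 / 41056.00 = 74.14 cm

x_c = 144.81 cm, y_c = 74.14 cm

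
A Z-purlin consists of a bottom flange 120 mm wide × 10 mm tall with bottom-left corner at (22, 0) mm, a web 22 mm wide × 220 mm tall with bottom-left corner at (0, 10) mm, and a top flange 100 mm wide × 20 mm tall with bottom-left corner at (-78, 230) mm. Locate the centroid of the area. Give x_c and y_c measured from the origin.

x_c = 11.90 mm, y_c = 132.69 mm

bottom flange: A = 120 × 10 = 1200.00, centroid at (82.00, 5.00).
web: A = 22 × 220 = 4840.00, centroid at (11.00, 120.00).
top flange: A = 100 × 20 = 2000.00, centroid at (-28.00, 240.00).
ΣA = 8040.00 mm²
ΣAx_c = (1200.00)(82.00) + (4840.00)(11.00) + (2000.00)(-28.00) = 95640.00 mm³
ΣAy_c = (1200.00)(5.00) + (4840.00)(120.00) + (2000.00)(240.00) = 1066800.00 mm³
x_c = 95640.00 / 8040.00 = 11.90 mm
y_c = 1066800.00 / 8040.00 = 132.69 mm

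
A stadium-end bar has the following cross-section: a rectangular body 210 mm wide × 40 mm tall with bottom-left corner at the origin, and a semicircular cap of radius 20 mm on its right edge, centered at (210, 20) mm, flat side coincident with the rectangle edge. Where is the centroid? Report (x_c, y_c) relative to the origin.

Part | A | x̄ᵢ | ȳᵢ | A·x̄ᵢ | A·ȳᵢ
rectangular body | 8400.00 | 105.00 | 20.00 | 882000.00 | 168000.00
semicircular end | 628.32 | 218.49 | 20.00 | 137280.22 | 12566.37
Σ | 9028.32 |  |  | 1019280.22 | 180566.37
x_c = 1019280.22 / 9028.32 = 112.90 mm
y_c = 180566.37 / 9028.32 = 20.00 mm

x_c = 112.90 mm, y_c = 20.00 mm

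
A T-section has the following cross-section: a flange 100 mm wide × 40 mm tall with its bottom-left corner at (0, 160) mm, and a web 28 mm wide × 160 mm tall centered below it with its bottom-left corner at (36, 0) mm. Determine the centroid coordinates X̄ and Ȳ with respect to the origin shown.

Part | A | x̄ᵢ | ȳᵢ | A·x̄ᵢ | A·ȳᵢ
web | 4480.00 | 50.00 | 80.00 | 224000.00 | 358400.00
flange | 4000.00 | 50.00 | 180.00 | 200000.00 | 720000.00
Σ | 8480.00 |  |  | 424000.00 | 1078400.00
X̄ = 424000.00 / 8480.00 = 50.00 mm
Ȳ = 1078400.00 / 8480.00 = 127.17 mm

X̄ = 50.00 mm, Ȳ = 127.17 mm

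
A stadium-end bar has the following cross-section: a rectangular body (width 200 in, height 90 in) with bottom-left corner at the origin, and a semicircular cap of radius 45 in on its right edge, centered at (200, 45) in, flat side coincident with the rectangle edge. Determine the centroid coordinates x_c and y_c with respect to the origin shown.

Part | A | x̄ᵢ | ȳᵢ | A·x̄ᵢ | A·ȳᵢ
rectangular body | 18000.00 | 100.00 | 45.00 | 1800000.00 | 810000.00
semicircular end | 3180.86 | 219.10 | 45.00 | 696922.51 | 143138.82
Σ | 21180.86 |  |  | 2496922.51 | 953138.82
x_c = 2496922.51 / 21180.86 = 117.89 in
y_c = 953138.82 / 21180.86 = 45.00 in

x_c = 117.89 in, y_c = 45.00 in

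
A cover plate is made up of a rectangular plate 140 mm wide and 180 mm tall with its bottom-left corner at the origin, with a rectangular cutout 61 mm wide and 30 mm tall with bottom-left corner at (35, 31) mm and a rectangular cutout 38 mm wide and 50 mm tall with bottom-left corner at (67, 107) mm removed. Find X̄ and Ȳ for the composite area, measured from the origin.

X̄ = 68.97 mm, Ȳ = 90.03 mm

Part | A | x̄ᵢ | ȳᵢ | A·x̄ᵢ | A·ȳᵢ
plate | 25200.00 | 70.00 | 90.00 | 1764000.00 | 2268000.00
hole 1 | -1830.00 | 65.50 | 46.00 | -119865.00 | -84180.00
hole 2 | -1900.00 | 86.00 | 132.00 | -163400.00 | -250800.00
Σ | 21470.00 |  |  | 1480735.00 | 1933020.00
X̄ = 1480735.00 / 21470.00 = 68.97 mm
Ȳ = 1933020.00 / 21470.00 = 90.03 mm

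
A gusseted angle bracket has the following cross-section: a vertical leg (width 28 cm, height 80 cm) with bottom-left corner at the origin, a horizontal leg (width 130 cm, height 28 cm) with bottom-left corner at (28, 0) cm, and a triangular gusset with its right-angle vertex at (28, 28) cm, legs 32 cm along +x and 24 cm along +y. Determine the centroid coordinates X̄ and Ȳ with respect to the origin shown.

vertical leg: A = 28 × 80 = 2240.00, centroid at (14.00, 40.00).
horizontal leg: A = 130 × 28 = 3640.00, centroid at (93.00, 14.00).
gusset: A = ½·32·24 = 384.00, centroid at (38.67, 36.00).
ΣA = 6264.00 cm², ΣAX̄ = 384728.00 cm³, ΣAȲ = 154384.00 cm³.
X̄ = 384728.00/6264.00 = 61.42 cm; Ȳ = 154384.00/6264.00 = 24.65 cm.

X̄ = 61.42 cm, Ȳ = 24.65 cm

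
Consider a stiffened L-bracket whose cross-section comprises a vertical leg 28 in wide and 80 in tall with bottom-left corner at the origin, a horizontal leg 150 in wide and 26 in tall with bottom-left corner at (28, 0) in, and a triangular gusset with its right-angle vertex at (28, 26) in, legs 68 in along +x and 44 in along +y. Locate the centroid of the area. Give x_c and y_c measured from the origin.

x_c = 66.64 in, y_c = 26.34 in

vertical leg: A = 28 × 80 = 2240.00, centroid at (14.00, 40.00).
horizontal leg: A = 150 × 26 = 3900.00, centroid at (103.00, 13.00).
gusset: A = ½·68·44 = 1496.00, centroid at (50.67, 40.67).
ΣA = 7636.00 in², ΣAx_c = 508857.33 in³, ΣAy_c = 201137.33 in³.
x_c = 508857.33/7636.00 = 66.64 in; y_c = 201137.33/7636.00 = 26.34 in.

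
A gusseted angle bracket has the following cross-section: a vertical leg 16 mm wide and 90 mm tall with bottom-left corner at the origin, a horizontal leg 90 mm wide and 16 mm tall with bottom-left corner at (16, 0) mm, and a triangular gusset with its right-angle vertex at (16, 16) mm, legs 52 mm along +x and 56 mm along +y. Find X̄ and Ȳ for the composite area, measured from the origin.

vertical leg: A = 16 × 90 = 1440.00, centroid at (8.00, 45.00).
horizontal leg: A = 90 × 16 = 1440.00, centroid at (61.00, 8.00).
gusset: A = ½·52·56 = 1456.00, centroid at (33.33, 34.67).
ΣA = 4336.00 mm², ΣAX̄ = 147893.33 mm³, ΣAȲ = 126794.67 mm³.
X̄ = 147893.33/4336.00 = 34.11 mm; Ȳ = 126794.67/4336.00 = 29.24 mm.

X̄ = 34.11 mm, Ȳ = 29.24 mm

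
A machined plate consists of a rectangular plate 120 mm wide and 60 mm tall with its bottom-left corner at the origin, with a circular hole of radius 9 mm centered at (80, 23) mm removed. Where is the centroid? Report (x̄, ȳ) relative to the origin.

plate: A = 120 × 60 = 7200.00, centroid at (60.00, 30.00).
hole: A = −π·9² = -254.47, centroid at (80.00, 23.00).
ΣA = 6945.53 mm²
ΣAx̄ = (7200.00)(60.00) + (-254.47)(80.00) = 411642.48 mm³
ΣAȳ = (7200.00)(30.00) + (-254.47)(23.00) = 210147.21 mm³
x̄ = 411642.48 / 6945.53 = 59.27 mm
ȳ = 210147.21 / 6945.53 = 30.26 mm

x̄ = 59.27 mm, ȳ = 30.26 mm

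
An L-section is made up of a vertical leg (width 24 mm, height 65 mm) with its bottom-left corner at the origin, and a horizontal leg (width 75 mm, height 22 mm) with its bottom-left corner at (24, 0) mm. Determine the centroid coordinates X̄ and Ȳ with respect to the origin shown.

vertical leg: A = 24 × 65 = 1560.00, centroid at (12.00, 32.50).
horizontal leg: A = 75 × 22 = 1650.00, centroid at (61.50, 11.00).
ΣA = 3210.00 mm², ΣAX̄ = 120195.00 mm³, ΣAȲ = 68850.00 mm³.
X̄ = 120195.00/3210.00 = 37.44 mm; Ȳ = 68850.00/3210.00 = 21.45 mm.

X̄ = 37.44 mm, Ȳ = 21.45 mm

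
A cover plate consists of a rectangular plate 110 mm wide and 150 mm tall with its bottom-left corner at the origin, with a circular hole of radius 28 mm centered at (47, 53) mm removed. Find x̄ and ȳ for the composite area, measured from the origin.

Part | A | x̄ᵢ | ȳᵢ | A·x̄ᵢ | A·ȳᵢ
plate | 16500.00 | 55.00 | 75.00 | 907500.00 | 1237500.00
hole | -2463.01 | 47.00 | 53.00 | -115761.41 | -130539.46
Σ | 14036.99 |  |  | 791738.59 | 1106960.54
x̄ = 791738.59 / 14036.99 = 56.40 mm
ȳ = 1106960.54 / 14036.99 = 78.86 mm

x̄ = 56.40 mm, ȳ = 78.86 mm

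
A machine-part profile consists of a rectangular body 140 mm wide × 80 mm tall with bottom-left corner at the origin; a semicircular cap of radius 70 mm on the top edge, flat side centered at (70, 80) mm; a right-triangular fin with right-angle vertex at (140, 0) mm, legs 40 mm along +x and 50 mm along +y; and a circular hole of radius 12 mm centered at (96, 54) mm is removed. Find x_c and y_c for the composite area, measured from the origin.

x_c = 73.68 mm, y_c = 66.07 mm

Part | A | x̄ᵢ | ȳᵢ | A·x̄ᵢ | A·ȳᵢ
rectangular body | 11200.00 | 70.00 | 40.00 | 784000.00 | 448000.00
semicircular top | 7696.90 | 70.00 | 109.71 | 538783.14 | 844418.83
triangular fin | 1000.00 | 153.33 | 16.67 | 153333.33 | 16666.67
hole | -452.39 | 96.00 | 54.00 | -43429.38 | -24429.02
Σ | 19444.51 |  |  | 1432687.10 | 1284656.47
x_c = 1432687.10 / 19444.51 = 73.68 mm
y_c = 1284656.47 / 19444.51 = 66.07 mm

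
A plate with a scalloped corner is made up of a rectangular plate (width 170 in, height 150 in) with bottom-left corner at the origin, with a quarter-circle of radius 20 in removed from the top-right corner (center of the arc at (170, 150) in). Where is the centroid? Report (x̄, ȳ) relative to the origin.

x̄ = 84.05 in, ȳ = 74.17 in

plate: A = 170 × 150 = 25500.00, centroid at (85.00, 75.00).
removed quarter-circle: A = −¼π·20² = -314.16, centroid at (161.51, 141.51).
ΣA = 25185.84 in²
ΣAx̄ = (25500.00)(85.00) + (-314.16)(161.51) = 2116759.59 in³
ΣAȳ = (25500.00)(75.00) + (-314.16)(141.51) = 1868042.78 in³
x̄ = 2116759.59 / 25185.84 = 84.05 in
ȳ = 1868042.78 / 25185.84 = 74.17 in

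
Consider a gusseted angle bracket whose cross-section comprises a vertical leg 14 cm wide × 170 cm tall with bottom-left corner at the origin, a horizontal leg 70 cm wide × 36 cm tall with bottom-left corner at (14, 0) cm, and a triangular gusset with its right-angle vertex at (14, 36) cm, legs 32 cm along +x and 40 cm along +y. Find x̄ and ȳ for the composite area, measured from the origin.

x̄ = 28.15 cm, ȳ = 50.40 cm

vertical leg: A = 14 × 170 = 2380.00, centroid at (7.00, 85.00).
horizontal leg: A = 70 × 36 = 2520.00, centroid at (49.00, 18.00).
gusset: A = ½·32·40 = 640.00, centroid at (24.67, 49.33).
ΣA = 5540.00 cm²
ΣAx̄ = (2380.00)(7.00) + (2520.00)(49.00) + (640.00)(24.67) = 155926.67 cm³
ΣAȳ = (2380.00)(85.00) + (2520.00)(18.00) + (640.00)(49.33) = 279233.33 cm³
x̄ = 155926.67 / 5540.00 = 28.15 cm
ȳ = 279233.33 / 5540.00 = 50.40 cm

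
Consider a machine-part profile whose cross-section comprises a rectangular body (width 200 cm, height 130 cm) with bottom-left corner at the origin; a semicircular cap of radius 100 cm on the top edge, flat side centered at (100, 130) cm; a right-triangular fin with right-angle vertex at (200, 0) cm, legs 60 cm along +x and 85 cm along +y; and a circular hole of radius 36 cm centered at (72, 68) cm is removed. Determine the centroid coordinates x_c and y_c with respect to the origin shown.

rectangular body: A = 200 × 130 = 26000.00, centroid at (100.00, 65.00).
semicircular top: A = ½π·100² = 15707.96, centroid at (100.00, 172.44).
triangular fin: A = ½·60·85 = 2550.00, centroid at (220.00, 28.33).
hole: A = −π·36² = -4071.50, centroid at (72.00, 68.00).
ΣA = 40186.46 cm²
ΣAx_c = (26000.00)(100.00) + (15707.96)(100.00) + (2550.00)(220.00) + (-4071.50)(72.00) = 4438648.03 cm³
ΣAy_c = (26000.00)(65.00) + (15707.96)(172.44) + (2550.00)(28.33) + (-4071.50)(68.00) = 4194089.61 cm³
x_c = 4438648.03 / 40186.46 = 110.45 cm
y_c = 4194089.61 / 40186.46 = 104.37 cm

x_c = 110.45 cm, y_c = 104.37 cm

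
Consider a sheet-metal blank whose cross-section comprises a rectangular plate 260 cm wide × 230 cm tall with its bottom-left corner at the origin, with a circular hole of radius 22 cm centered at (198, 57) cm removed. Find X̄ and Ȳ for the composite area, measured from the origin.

plate: A = 260 × 230 = 59800.00, centroid at (130.00, 115.00).
hole: A = −π·22² = -1520.53, centroid at (198.00, 57.00).
ΣA = 58279.47 cm², ΣAX̄ = 7472934.89 cm³, ΣAȲ = 6790329.74 cm³.
X̄ = 7472934.89/58279.47 = 128.23 cm; Ȳ = 6790329.74/58279.47 = 116.51 cm.

X̄ = 128.23 cm, Ȳ = 116.51 cm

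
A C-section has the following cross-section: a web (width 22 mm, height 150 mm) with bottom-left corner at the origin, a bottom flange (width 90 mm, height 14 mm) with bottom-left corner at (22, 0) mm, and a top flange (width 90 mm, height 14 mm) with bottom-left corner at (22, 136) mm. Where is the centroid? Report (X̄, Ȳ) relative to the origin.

X̄ = 35.25 mm, Ȳ = 75.00 mm

web: A = 22 × 150 = 3300.00, centroid at (11.00, 75.00).
bottom flange: A = 90 × 14 = 1260.00, centroid at (67.00, 7.00).
top flange: A = 90 × 14 = 1260.00, centroid at (67.00, 143.00).
ΣA = 5820.00 mm², ΣAX̄ = 205140.00 mm³, ΣAȲ = 436500.00 mm³.
X̄ = 205140.00/5820.00 = 35.25 mm; Ȳ = 436500.00/5820.00 = 75.00 mm.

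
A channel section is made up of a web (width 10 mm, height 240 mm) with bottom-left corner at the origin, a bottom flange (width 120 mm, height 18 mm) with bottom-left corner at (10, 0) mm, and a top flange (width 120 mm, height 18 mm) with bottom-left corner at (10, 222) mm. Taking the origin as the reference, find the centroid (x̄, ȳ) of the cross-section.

x̄ = 46.79 mm, ȳ = 120.00 mm

web: A = 10 × 240 = 2400.00, centroid at (5.00, 120.00).
bottom flange: A = 120 × 18 = 2160.00, centroid at (70.00, 9.00).
top flange: A = 120 × 18 = 2160.00, centroid at (70.00, 231.00).
ΣA = 6720.00 mm², ΣAx̄ = 314400.00 mm³, ΣAȳ = 806400.00 mm³.
x̄ = 314400.00/6720.00 = 46.79 mm; ȳ = 806400.00/6720.00 = 120.00 mm.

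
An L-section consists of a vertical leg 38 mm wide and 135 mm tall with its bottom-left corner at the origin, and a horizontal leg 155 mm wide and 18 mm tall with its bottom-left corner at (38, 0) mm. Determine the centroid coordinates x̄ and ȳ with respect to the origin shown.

x̄ = 52.99 mm, ȳ = 46.89 mm

Part | A | x̄ᵢ | ȳᵢ | A·x̄ᵢ | A·ȳᵢ
vertical leg | 5130.00 | 19.00 | 67.50 | 97470.00 | 346275.00
horizontal leg | 2790.00 | 115.50 | 9.00 | 322245.00 | 25110.00
Σ | 7920.00 |  |  | 419715.00 | 371385.00
x̄ = 419715.00 / 7920.00 = 52.99 mm
ȳ = 371385.00 / 7920.00 = 46.89 mm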